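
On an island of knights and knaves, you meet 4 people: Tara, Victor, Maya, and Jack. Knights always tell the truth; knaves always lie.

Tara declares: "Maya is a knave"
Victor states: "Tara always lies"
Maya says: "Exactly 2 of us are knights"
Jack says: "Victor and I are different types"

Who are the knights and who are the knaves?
Tara is a knight.
Victor is a knave.
Maya is a knave.
Jack is a knave.

Verification:
- Tara (knight) says "Maya is a knave" - this is TRUE because Maya is a knave.
- Victor (knave) says "Tara always lies" - this is FALSE (a lie) because Tara is a knight.
- Maya (knave) says "Exactly 2 of us are knights" - this is FALSE (a lie) because there are 1 knights.
- Jack (knave) says "Victor and I are different types" - this is FALSE (a lie) because Jack is a knave and Victor is a knave.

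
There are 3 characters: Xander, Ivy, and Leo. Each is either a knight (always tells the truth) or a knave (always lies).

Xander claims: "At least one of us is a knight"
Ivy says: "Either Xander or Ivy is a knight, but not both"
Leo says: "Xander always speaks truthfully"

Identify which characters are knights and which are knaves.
Xander is a knave.
Ivy is a knave.
Leo is a knave.

Verification:
- Xander (knave) says "At least one of us is a knight" - this is FALSE (a lie) because no one is a knight.
- Ivy (knave) says "Either Xander or Ivy is a knight, but not both" - this is FALSE (a lie) because Xander is a knave and Ivy is a knave.
- Leo (knave) says "Xander always speaks truthfully" - this is FALSE (a lie) because Xander is a knave.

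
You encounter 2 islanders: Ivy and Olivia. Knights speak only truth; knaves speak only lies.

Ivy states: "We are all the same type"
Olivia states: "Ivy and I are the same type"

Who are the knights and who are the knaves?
Ivy is a knight.
Olivia is a knight.

Verification:
- Ivy (knight) says "We are all the same type" - this is TRUE because Ivy and Olivia are knights.
- Olivia (knight) says "Ivy and I are the same type" - this is TRUE because Olivia is a knight and Ivy is a knight.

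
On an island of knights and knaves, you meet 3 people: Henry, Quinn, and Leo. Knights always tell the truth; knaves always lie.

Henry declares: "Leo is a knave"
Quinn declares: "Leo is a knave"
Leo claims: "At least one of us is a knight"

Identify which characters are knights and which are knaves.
Henry is a knave.
Quinn is a knave.
Leo is a knight.

Verification:
- Henry (knave) says "Leo is a knave" - this is FALSE (a lie) because Leo is a knight.
- Quinn (knave) says "Leo is a knave" - this is FALSE (a lie) because Leo is a knight.
- Leo (knight) says "At least one of us is a knight" - this is TRUE because Leo is a knight.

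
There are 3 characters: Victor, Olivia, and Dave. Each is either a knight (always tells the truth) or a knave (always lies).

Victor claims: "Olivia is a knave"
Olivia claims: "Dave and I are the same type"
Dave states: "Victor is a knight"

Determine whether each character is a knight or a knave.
Victor is a knight.
Olivia is a knave.
Dave is a knight.

Verification:
- Victor (knight) says "Olivia is a knave" - this is TRUE because Olivia is a knave.
- Olivia (knave) says "Dave and I are the same type" - this is FALSE (a lie) because Olivia is a knave and Dave is a knight.
- Dave (knight) says "Victor is a knight" - this is TRUE because Victor is a knight.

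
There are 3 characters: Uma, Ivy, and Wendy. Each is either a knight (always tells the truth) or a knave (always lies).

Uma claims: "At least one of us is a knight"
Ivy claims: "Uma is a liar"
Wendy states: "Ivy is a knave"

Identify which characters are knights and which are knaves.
Uma is a knight.
Ivy is a knave.
Wendy is a knight.

Verification:
- Uma (knight) says "At least one of us is a knight" - this is TRUE because Uma and Wendy are knights.
- Ivy (knave) says "Uma is a liar" - this is FALSE (a lie) because Uma is a knight.
- Wendy (knight) says "Ivy is a knave" - this is TRUE because Ivy is a knave.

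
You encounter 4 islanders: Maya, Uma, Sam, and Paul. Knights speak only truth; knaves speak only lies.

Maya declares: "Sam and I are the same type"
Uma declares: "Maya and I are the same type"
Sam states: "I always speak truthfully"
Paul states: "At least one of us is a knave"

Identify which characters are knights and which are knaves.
Maya is a knight.
Uma is a knave.
Sam is a knight.
Paul is a knight.

Verification:
- Maya (knight) says "Sam and I are the same type" - this is TRUE because Maya is a knight and Sam is a knight.
- Uma (knave) says "Maya and I are the same type" - this is FALSE (a lie) because Uma is a knave and Maya is a knight.
- Sam (knight) says "I always speak truthfully" - this is TRUE because Sam is a knight.
- Paul (knight) says "At least one of us is a knave" - this is TRUE because Uma is a knave.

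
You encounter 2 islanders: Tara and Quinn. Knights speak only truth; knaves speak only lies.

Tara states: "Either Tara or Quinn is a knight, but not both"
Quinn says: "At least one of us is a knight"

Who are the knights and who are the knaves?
Tara is a knave.
Quinn is a knave.

Verification:
- Tara (knave) says "Either Tara or Quinn is a knight, but not both" - this is FALSE (a lie) because Tara is a knave and Quinn is a knave.
- Quinn (knave) says "At least one of us is a knight" - this is FALSE (a lie) because no one is a knight.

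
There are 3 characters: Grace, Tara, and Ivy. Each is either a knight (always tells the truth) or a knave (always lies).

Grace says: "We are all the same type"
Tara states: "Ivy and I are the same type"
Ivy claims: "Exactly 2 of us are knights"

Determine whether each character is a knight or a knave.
Grace is a knave.
Tara is a knight.
Ivy is a knight.

Verification:
- Grace (knave) says "We are all the same type" - this is FALSE (a lie) because Tara and Ivy are knights and Grace is a knave.
- Tara (knight) says "Ivy and I are the same type" - this is TRUE because Tara is a knight and Ivy is a knight.
- Ivy (knight) says "Exactly 2 of us are knights" - this is TRUE because there are 2 knights.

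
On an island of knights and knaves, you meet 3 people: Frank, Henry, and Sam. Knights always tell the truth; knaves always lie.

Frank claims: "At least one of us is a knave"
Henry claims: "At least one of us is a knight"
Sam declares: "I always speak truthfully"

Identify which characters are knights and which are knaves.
Frank is a knight.
Henry is a knight.
Sam is a knave.

Verification:
- Frank (knight) says "At least one of us is a knave" - this is TRUE because Sam is a knave.
- Henry (knight) says "At least one of us is a knight" - this is TRUE because Frank and Henry are knights.
- Sam (knave) says "I always speak truthfully" - this is FALSE (a lie) because Sam is a knave.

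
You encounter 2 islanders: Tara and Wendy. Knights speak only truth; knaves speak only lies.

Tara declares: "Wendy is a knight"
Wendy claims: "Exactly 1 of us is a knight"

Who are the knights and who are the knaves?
Tara is a knave.
Wendy is a knave.

Verification:
- Tara (knave) says "Wendy is a knight" - this is FALSE (a lie) because Wendy is a knave.
- Wendy (knave) says "Exactly 1 of us is a knight" - this is FALSE (a lie) because there are 0 knights.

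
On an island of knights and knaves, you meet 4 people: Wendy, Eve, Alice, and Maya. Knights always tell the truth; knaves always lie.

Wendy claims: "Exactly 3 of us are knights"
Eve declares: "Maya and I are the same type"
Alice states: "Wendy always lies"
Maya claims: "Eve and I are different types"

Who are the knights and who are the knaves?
Wendy is a knave.
Eve is a knave.
Alice is a knight.
Maya is a knight.

Verification:
- Wendy (knave) says "Exactly 3 of us are knights" - this is FALSE (a lie) because there are 2 knights.
- Eve (knave) says "Maya and I are the same type" - this is FALSE (a lie) because Eve is a knave and Maya is a knight.
- Alice (knight) says "Wendy always lies" - this is TRUE because Wendy is a knave.
- Maya (knight) says "Eve and I are different types" - this is TRUE because Maya is a knight and Eve is a knave.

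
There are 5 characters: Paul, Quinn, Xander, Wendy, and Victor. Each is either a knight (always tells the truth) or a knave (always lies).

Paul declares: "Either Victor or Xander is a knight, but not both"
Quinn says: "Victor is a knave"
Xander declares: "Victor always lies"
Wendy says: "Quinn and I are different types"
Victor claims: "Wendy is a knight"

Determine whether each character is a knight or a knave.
Paul is a knight.
Quinn is a knave.
Xander is a knave.
Wendy is a knight.
Victor is a knight.

Verification:
- Paul (knight) says "Either Victor or Xander is a knight, but not both" - this is TRUE because Victor is a knight and Xander is a knave.
- Quinn (knave) says "Victor is a knave" - this is FALSE (a lie) because Victor is a knight.
- Xander (knave) says "Victor always lies" - this is FALSE (a lie) because Victor is a knight.
- Wendy (knight) says "Quinn and I are different types" - this is TRUE because Wendy is a knight and Quinn is a knave.
- Victor (knight) says "Wendy is a knight" - this is TRUE because Wendy is a knight.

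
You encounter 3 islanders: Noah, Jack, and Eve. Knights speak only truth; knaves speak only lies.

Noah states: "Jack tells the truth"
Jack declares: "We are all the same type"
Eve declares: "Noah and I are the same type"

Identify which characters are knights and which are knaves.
Noah is a knight.
Jack is a knight.
Eve is a knight.

Verification:
- Noah (knight) says "Jack tells the truth" - this is TRUE because Jack is a knight.
- Jack (knight) says "We are all the same type" - this is TRUE because Noah, Jack, and Eve are knights.
- Eve (knight) says "Noah and I are the same type" - this is TRUE because Eve is a knight and Noah is a knight.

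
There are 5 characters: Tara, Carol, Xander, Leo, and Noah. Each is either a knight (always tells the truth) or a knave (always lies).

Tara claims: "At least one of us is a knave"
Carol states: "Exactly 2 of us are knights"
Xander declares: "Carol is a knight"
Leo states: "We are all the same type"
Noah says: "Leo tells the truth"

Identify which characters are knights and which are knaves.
Tara is a knight.
Carol is a knave.
Xander is a knave.
Leo is a knave.
Noah is a knave.

Verification:
- Tara (knight) says "At least one of us is a knave" - this is TRUE because Carol, Xander, Leo, and Noah are knaves.
- Carol (knave) says "Exactly 2 of us are knights" - this is FALSE (a lie) because there are 1 knights.
- Xander (knave) says "Carol is a knight" - this is FALSE (a lie) because Carol is a knave.
- Leo (knave) says "We are all the same type" - this is FALSE (a lie) because Tara is a knight and Carol, Xander, Leo, and Noah are knaves.
- Noah (knave) says "Leo tells the truth" - this is FALSE (a lie) because Leo is a knave.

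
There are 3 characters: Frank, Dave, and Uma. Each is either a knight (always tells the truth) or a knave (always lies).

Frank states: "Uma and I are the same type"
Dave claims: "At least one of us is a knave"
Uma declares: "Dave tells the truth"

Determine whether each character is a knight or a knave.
Frank is a knave.
Dave is a knight.
Uma is a knight.

Verification:
- Frank (knave) says "Uma and I are the same type" - this is FALSE (a lie) because Frank is a knave and Uma is a knight.
- Dave (knight) says "At least one of us is a knave" - this is TRUE because Frank is a knave.
- Uma (knight) says "Dave tells the truth" - this is TRUE because Dave is a knight.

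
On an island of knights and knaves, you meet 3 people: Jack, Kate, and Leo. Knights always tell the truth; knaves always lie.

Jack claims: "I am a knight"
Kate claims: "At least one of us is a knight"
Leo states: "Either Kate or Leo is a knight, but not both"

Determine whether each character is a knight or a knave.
Jack is a knave.
Kate is a knave.
Leo is a knave.

Verification:
- Jack (knave) says "I am a knight" - this is FALSE (a lie) because Jack is a knave.
- Kate (knave) says "At least one of us is a knight" - this is FALSE (a lie) because no one is a knight.
- Leo (knave) says "Either Kate or Leo is a knight, but not both" - this is FALSE (a lie) because Kate is a knave and Leo is a knave.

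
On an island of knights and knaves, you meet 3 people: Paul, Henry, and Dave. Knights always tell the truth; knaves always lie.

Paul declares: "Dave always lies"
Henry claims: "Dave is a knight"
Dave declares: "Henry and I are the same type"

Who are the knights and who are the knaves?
Paul is a knave.
Henry is a knight.
Dave is a knight.

Verification:
- Paul (knave) says "Dave always lies" - this is FALSE (a lie) because Dave is a knight.
- Henry (knight) says "Dave is a knight" - this is TRUE because Dave is a knight.
- Dave (knight) says "Henry and I are the same type" - this is TRUE because Dave is a knight and Henry is a knight.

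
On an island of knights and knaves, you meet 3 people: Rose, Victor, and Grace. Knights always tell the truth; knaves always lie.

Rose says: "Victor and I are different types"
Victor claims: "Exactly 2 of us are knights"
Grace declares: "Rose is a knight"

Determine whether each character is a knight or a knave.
Rose is a knave.
Victor is a knave.
Grace is a knave.

Verification:
- Rose (knave) says "Victor and I are different types" - this is FALSE (a lie) because Rose is a knave and Victor is a knave.
- Victor (knave) says "Exactly 2 of us are knights" - this is FALSE (a lie) because there are 0 knights.
- Grace (knave) says "Rose is a knight" - this is FALSE (a lie) because Rose is a knave.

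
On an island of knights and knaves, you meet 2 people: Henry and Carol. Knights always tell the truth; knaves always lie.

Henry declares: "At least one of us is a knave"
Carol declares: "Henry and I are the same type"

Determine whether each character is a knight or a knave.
Henry is a knight.
Carol is a knave.

Verification:
- Henry (knight) says "At least one of us is a knave" - this is TRUE because Carol is a knave.
- Carol (knave) says "Henry and I are the same type" - this is FALSE (a lie) because Carol is a knave and Henry is a knight.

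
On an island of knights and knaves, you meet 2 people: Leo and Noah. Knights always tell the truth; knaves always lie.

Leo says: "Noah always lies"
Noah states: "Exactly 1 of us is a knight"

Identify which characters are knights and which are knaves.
Leo is a knave.
Noah is a knight.

Verification:
- Leo (knave) says "Noah always lies" - this is FALSE (a lie) because Noah is a knight.
- Noah (knight) says "Exactly 1 of us is a knight" - this is TRUE because there are 1 knights.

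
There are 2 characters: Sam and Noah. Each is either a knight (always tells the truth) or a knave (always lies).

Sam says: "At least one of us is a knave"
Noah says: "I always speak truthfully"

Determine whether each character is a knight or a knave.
Sam is a knight.
Noah is a knave.

Verification:
- Sam (knight) says "At least one of us is a knave" - this is TRUE because Noah is a knave.
- Noah (knave) says "I always speak truthfully" - this is FALSE (a lie) because Noah is a knave.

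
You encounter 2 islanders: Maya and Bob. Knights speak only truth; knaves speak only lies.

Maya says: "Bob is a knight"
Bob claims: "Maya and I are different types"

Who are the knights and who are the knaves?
Maya is a knave.
Bob is a knave.

Verification:
- Maya (knave) says "Bob is a knight" - this is FALSE (a lie) because Bob is a knave.
- Bob (knave) says "Maya and I are different types" - this is FALSE (a lie) because Bob is a knave and Maya is a knave.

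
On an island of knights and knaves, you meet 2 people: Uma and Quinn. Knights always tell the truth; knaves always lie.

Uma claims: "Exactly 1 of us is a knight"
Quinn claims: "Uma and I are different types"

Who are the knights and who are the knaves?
Uma is a knave.
Quinn is a knave.

Verification:
- Uma (knave) says "Exactly 1 of us is a knight" - this is FALSE (a lie) because there are 0 knights.
- Quinn (knave) says "Uma and I are different types" - this is FALSE (a lie) because Quinn is a knave and Uma is a knave.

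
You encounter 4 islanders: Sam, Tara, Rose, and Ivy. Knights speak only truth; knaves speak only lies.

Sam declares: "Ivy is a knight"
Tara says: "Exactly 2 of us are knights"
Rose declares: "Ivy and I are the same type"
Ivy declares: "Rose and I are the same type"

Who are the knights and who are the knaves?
Sam is a knight.
Tara is a knave.
Rose is a knight.
Ivy is a knight.

Verification:
- Sam (knight) says "Ivy is a knight" - this is TRUE because Ivy is a knight.
- Tara (knave) says "Exactly 2 of us are knights" - this is FALSE (a lie) because there are 3 knights.
- Rose (knight) says "Ivy and I are the same type" - this is TRUE because Rose is a knight and Ivy is a knight.
- Ivy (knight) says "Rose and I are the same type" - this is TRUE because Ivy is a knight and Rose is a knight.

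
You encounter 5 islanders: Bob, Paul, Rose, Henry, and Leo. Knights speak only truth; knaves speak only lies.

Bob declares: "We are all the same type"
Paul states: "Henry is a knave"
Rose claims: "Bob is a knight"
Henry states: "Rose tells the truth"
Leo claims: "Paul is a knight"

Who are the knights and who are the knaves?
Bob is a knave.
Paul is a knight.
Rose is a knave.
Henry is a knave.
Leo is a knight.

Verification:
- Bob (knave) says "We are all the same type" - this is FALSE (a lie) because Paul and Leo are knights and Bob, Rose, and Henry are knaves.
- Paul (knight) says "Henry is a knave" - this is TRUE because Henry is a knave.
- Rose (knave) says "Bob is a knight" - this is FALSE (a lie) because Bob is a knave.
- Henry (knave) says "Rose tells the truth" - this is FALSE (a lie) because Rose is a knave.
- Leo (knight) says "Paul is a knight" - this is TRUE because Paul is a knight.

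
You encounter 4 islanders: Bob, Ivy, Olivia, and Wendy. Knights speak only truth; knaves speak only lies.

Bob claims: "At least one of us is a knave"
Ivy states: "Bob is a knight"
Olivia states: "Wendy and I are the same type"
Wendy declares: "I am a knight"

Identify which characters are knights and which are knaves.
Bob is a knight.
Ivy is a knight.
Olivia is a knave.
Wendy is a knight.

Verification:
- Bob (knight) says "At least one of us is a knave" - this is TRUE because Olivia is a knave.
- Ivy (knight) says "Bob is a knight" - this is TRUE because Bob is a knight.
- Olivia (knave) says "Wendy and I are the same type" - this is FALSE (a lie) because Olivia is a knave and Wendy is a knight.
- Wendy (knight) says "I am a knight" - this is TRUE because Wendy is a knight.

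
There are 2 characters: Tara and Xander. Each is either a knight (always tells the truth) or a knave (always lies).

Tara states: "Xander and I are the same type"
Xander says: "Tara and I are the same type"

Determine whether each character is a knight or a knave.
Tara is a knight.
Xander is a knight.

Verification:
- Tara (knight) says "Xander and I are the same type" - this is TRUE because Tara is a knight and Xander is a knight.
- Xander (knight) says "Tara and I are the same type" - this is TRUE because Xander is a knight and Tara is a knight.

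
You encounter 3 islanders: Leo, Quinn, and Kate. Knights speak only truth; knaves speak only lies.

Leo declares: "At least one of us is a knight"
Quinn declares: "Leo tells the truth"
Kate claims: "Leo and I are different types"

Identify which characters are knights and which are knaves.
Leo is a knave.
Quinn is a knave.
Kate is a knave.

Verification:
- Leo (knave) says "At least one of us is a knight" - this is FALSE (a lie) because no one is a knight.
- Quinn (knave) says "Leo tells the truth" - this is FALSE (a lie) because Leo is a knave.
- Kate (knave) says "Leo and I are different types" - this is FALSE (a lie) because Kate is a knave and Leo is a knave.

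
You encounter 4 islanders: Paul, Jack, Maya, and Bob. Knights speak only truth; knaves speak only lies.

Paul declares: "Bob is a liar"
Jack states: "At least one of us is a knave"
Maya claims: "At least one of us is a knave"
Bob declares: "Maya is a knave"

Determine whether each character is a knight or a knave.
Paul is a knight.
Jack is a knight.
Maya is a knight.
Bob is a knave.

Verification:
- Paul (knight) says "Bob is a liar" - this is TRUE because Bob is a knave.
- Jack (knight) says "At least one of us is a knave" - this is TRUE because Bob is a knave.
- Maya (knight) says "At least one of us is a knave" - this is TRUE because Bob is a knave.
- Bob (knave) says "Maya is a knave" - this is FALSE (a lie) because Maya is a knight.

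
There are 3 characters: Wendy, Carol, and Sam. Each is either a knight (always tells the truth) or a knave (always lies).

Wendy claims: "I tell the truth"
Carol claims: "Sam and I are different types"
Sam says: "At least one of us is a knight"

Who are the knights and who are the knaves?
Wendy is a knave.
Carol is a knave.
Sam is a knave.

Verification:
- Wendy (knave) says "I tell the truth" - this is FALSE (a lie) because Wendy is a knave.
- Carol (knave) says "Sam and I are different types" - this is FALSE (a lie) because Carol is a knave and Sam is a knave.
- Sam (knave) says "At least one of us is a knight" - this is FALSE (a lie) because no one is a knight.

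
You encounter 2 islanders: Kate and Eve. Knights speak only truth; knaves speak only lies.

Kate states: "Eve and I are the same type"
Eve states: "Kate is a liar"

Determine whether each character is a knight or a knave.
Kate is a knave.
Eve is a knight.

Verification:
- Kate (knave) says "Eve and I are the same type" - this is FALSE (a lie) because Kate is a knave and Eve is a knight.
- Eve (knight) says "Kate is a liar" - this is TRUE because Kate is a knave.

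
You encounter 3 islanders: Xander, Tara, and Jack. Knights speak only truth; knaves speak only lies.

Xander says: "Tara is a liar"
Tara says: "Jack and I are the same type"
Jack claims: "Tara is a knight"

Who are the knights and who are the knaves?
Xander is a knave.
Tara is a knight.
Jack is a knight.

Verification:
- Xander (knave) says "Tara is a liar" - this is FALSE (a lie) because Tara is a knight.
- Tara (knight) says "Jack and I are the same type" - this is TRUE because Tara is a knight and Jack is a knight.
- Jack (knight) says "Tara is a knight" - this is TRUE because Tara is a knight.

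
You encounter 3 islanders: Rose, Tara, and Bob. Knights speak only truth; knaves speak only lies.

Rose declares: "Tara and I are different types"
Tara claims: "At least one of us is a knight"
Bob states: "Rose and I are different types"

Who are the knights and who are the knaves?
Rose is a knave.
Tara is a knave.
Bob is a knave.

Verification:
- Rose (knave) says "Tara and I are different types" - this is FALSE (a lie) because Rose is a knave and Tara is a knave.
- Tara (knave) says "At least one of us is a knight" - this is FALSE (a lie) because no one is a knight.
- Bob (knave) says "Rose and I are different types" - this is FALSE (a lie) because Bob is a knave and Rose is a knave.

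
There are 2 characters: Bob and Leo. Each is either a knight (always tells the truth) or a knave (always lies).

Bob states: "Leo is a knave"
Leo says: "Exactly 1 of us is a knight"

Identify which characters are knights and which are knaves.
Bob is a knave.
Leo is a knight.

Verification:
- Bob (knave) says "Leo is a knave" - this is FALSE (a lie) because Leo is a knight.
- Leo (knight) says "Exactly 1 of us is a knight" - this is TRUE because there are 1 knights.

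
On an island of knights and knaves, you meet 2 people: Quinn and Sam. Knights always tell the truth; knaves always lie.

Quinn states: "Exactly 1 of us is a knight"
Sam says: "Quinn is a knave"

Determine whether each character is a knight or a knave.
Quinn is a knight.
Sam is a knave.

Verification:
- Quinn (knight) says "Exactly 1 of us is a knight" - this is TRUE because there are 1 knights.
- Sam (knave) says "Quinn is a knave" - this is FALSE (a lie) because Quinn is a knight.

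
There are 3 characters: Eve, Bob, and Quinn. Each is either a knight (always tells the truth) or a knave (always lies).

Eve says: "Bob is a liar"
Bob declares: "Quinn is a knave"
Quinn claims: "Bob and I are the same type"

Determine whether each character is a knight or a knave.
Eve is a knave.
Bob is a knight.
Quinn is a knave.

Verification:
- Eve (knave) says "Bob is a liar" - this is FALSE (a lie) because Bob is a knight.
- Bob (knight) says "Quinn is a knave" - this is TRUE because Quinn is a knave.
- Quinn (knave) says "Bob and I are the same type" - this is FALSE (a lie) because Quinn is a knave and Bob is a knight.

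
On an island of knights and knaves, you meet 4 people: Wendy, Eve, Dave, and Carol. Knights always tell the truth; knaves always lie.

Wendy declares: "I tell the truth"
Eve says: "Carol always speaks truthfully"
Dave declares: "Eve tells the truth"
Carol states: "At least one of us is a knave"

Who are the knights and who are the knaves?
Wendy is a knave.
Eve is a knight.
Dave is a knight.
Carol is a knight.

Verification:
- Wendy (knave) says "I tell the truth" - this is FALSE (a lie) because Wendy is a knave.
- Eve (knight) says "Carol always speaks truthfully" - this is TRUE because Carol is a knight.
- Dave (knight) says "Eve tells the truth" - this is TRUE because Eve is a knight.
- Carol (knight) says "At least one of us is a knave" - this is TRUE because Wendy is a knave.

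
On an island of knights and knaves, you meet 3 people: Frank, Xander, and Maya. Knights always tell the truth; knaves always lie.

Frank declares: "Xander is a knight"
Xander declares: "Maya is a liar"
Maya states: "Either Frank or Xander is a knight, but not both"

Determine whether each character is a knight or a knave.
Frank is a knight.
Xander is a knight.
Maya is a knave.

Verification:
- Frank (knight) says "Xander is a knight" - this is TRUE because Xander is a knight.
- Xander (knight) says "Maya is a liar" - this is TRUE because Maya is a knave.
- Maya (knave) says "Either Frank or Xander is a knight, but not both" - this is FALSE (a lie) because Frank is a knight and Xander is a knight.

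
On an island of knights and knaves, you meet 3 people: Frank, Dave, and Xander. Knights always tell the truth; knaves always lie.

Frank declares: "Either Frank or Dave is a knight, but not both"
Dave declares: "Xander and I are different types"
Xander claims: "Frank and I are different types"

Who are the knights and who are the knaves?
Frank is a knave.
Dave is a knave.
Xander is a knave.

Verification:
- Frank (knave) says "Either Frank or Dave is a knight, but not both" - this is FALSE (a lie) because Frank is a knave and Dave is a knave.
- Dave (knave) says "Xander and I are different types" - this is FALSE (a lie) because Dave is a knave and Xander is a knave.
- Xander (knave) says "Frank and I are different types" - this is FALSE (a lie) because Xander is a knave and Frank is a knave.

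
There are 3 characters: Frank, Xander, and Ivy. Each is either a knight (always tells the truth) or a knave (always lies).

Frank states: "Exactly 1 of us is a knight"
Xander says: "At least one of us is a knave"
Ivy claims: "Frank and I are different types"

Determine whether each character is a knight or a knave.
Frank is a knave.
Xander is a knight.
Ivy is a knight.

Verification:
- Frank (knave) says "Exactly 1 of us is a knight" - this is FALSE (a lie) because there are 2 knights.
- Xander (knight) says "At least one of us is a knave" - this is TRUE because Frank is a knave.
- Ivy (knight) says "Frank and I are different types" - this is TRUE because Ivy is a knight and Frank is a knave.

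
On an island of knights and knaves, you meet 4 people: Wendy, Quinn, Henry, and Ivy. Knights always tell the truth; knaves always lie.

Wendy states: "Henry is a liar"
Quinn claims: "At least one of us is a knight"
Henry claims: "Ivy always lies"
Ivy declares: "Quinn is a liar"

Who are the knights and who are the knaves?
Wendy is a knave.
Quinn is a knight.
Henry is a knight.
Ivy is a knave.

Verification:
- Wendy (knave) says "Henry is a liar" - this is FALSE (a lie) because Henry is a knight.
- Quinn (knight) says "At least one of us is a knight" - this is TRUE because Quinn and Henry are knights.
- Henry (knight) says "Ivy always lies" - this is TRUE because Ivy is a knave.
- Ivy (knave) says "Quinn is a liar" - this is FALSE (a lie) because Quinn is a knight.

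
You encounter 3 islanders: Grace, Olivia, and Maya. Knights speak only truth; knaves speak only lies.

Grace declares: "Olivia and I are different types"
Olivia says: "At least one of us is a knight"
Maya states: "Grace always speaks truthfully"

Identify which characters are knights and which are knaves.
Grace is a knave.
Olivia is a knave.
Maya is a knave.

Verification:
- Grace (knave) says "Olivia and I are different types" - this is FALSE (a lie) because Grace is a knave and Olivia is a knave.
- Olivia (knave) says "At least one of us is a knight" - this is FALSE (a lie) because no one is a knight.
- Maya (knave) says "Grace always speaks truthfully" - this is FALSE (a lie) because Grace is a knave.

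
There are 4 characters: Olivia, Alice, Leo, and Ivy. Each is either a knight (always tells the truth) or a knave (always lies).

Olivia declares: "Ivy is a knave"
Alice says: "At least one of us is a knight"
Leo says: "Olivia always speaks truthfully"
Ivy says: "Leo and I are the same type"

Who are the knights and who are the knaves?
Olivia is a knight.
Alice is a knight.
Leo is a knight.
Ivy is a knave.

Verification:
- Olivia (knight) says "Ivy is a knave" - this is TRUE because Ivy is a knave.
- Alice (knight) says "At least one of us is a knight" - this is TRUE because Olivia, Alice, and Leo are knights.
- Leo (knight) says "Olivia always speaks truthfully" - this is TRUE because Olivia is a knight.
- Ivy (knave) says "Leo and I are the same type" - this is FALSE (a lie) because Ivy is a knave and Leo is a knight.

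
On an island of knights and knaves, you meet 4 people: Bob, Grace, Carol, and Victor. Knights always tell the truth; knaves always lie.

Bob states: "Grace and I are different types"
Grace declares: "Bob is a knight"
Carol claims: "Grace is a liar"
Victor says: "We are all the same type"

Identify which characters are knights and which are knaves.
Bob is a knave.
Grace is a knave.
Carol is a knight.
Victor is a knave.

Verification:
- Bob (knave) says "Grace and I are different types" - this is FALSE (a lie) because Bob is a knave and Grace is a knave.
- Grace (knave) says "Bob is a knight" - this is FALSE (a lie) because Bob is a knave.
- Carol (knight) says "Grace is a liar" - this is TRUE because Grace is a knave.
- Victor (knave) says "We are all the same type" - this is FALSE (a lie) because Carol is a knight and Bob, Grace, and Victor are knaves.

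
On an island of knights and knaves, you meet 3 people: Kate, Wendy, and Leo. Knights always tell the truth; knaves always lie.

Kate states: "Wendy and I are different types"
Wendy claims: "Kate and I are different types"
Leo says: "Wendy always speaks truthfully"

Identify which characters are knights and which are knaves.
Kate is a knave.
Wendy is a knave.
Leo is a knave.

Verification:
- Kate (knave) says "Wendy and I are different types" - this is FALSE (a lie) because Kate is a knave and Wendy is a knave.
- Wendy (knave) says "Kate and I are different types" - this is FALSE (a lie) because Wendy is a knave and Kate is a knave.
- Leo (knave) says "Wendy always speaks truthfully" - this is FALSE (a lie) because Wendy is a knave.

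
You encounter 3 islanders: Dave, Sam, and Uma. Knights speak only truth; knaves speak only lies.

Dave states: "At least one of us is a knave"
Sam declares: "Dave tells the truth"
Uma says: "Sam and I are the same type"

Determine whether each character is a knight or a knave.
Dave is a knight.
Sam is a knight.
Uma is a knave.

Verification:
- Dave (knight) says "At least one of us is a knave" - this is TRUE because Uma is a knave.
- Sam (knight) says "Dave tells the truth" - this is TRUE because Dave is a knight.
- Uma (knave) says "Sam and I are the same type" - this is FALSE (a lie) because Uma is a knave and Sam is a knight.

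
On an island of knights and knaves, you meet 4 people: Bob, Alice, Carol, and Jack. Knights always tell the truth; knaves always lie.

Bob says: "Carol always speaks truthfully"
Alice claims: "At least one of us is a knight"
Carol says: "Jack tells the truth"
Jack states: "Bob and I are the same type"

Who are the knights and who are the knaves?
Bob is a knight.
Alice is a knight.
Carol is a knight.
Jack is a knight.

Verification:
- Bob (knight) says "Carol always speaks truthfully" - this is TRUE because Carol is a knight.
- Alice (knight) says "At least one of us is a knight" - this is TRUE because Bob, Alice, Carol, and Jack are knights.
- Carol (knight) says "Jack tells the truth" - this is TRUE because Jack is a knight.
- Jack (knight) says "Bob and I are the same type" - this is TRUE because Jack is a knight and Bob is a knight.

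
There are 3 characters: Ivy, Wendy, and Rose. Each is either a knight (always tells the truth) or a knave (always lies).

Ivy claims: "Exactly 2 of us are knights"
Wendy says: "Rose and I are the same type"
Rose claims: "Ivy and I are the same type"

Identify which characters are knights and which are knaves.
Ivy is a knight.
Wendy is a knave.
Rose is a knight.

Verification:
- Ivy (knight) says "Exactly 2 of us are knights" - this is TRUE because there are 2 knights.
- Wendy (knave) says "Rose and I are the same type" - this is FALSE (a lie) because Wendy is a knave and Rose is a knight.
- Rose (knight) says "Ivy and I are the same type" - this is TRUE because Rose is a knight and Ivy is a knight.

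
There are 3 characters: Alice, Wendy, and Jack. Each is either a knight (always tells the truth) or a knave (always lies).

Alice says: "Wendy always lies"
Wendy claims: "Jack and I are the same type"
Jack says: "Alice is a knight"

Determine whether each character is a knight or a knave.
Alice is a knight.
Wendy is a knave.
Jack is a knight.

Verification:
- Alice (knight) says "Wendy always lies" - this is TRUE because Wendy is a knave.
- Wendy (knave) says "Jack and I are the same type" - this is FALSE (a lie) because Wendy is a knave and Jack is a knight.
- Jack (knight) says "Alice is a knight" - this is TRUE because Alice is a knight.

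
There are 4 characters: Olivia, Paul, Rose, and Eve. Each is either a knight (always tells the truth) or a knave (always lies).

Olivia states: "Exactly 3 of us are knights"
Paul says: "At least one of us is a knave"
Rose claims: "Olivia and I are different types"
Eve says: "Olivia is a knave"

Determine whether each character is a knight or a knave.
Olivia is a knave.
Paul is a knight.
Rose is a knave.
Eve is a knight.

Verification:
- Olivia (knave) says "Exactly 3 of us are knights" - this is FALSE (a lie) because there are 2 knights.
- Paul (knight) says "At least one of us is a knave" - this is TRUE because Olivia and Rose are knaves.
- Rose (knave) says "Olivia and I are different types" - this is FALSE (a lie) because Rose is a knave and Olivia is a knave.
- Eve (knight) says "Olivia is a knave" - this is TRUE because Olivia is a knave.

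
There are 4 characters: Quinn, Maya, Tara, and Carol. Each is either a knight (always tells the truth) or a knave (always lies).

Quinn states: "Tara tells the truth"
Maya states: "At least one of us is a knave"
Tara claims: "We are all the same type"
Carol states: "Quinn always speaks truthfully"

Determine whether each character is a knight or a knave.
Quinn is a knave.
Maya is a knight.
Tara is a knave.
Carol is a knave.

Verification:
- Quinn (knave) says "Tara tells the truth" - this is FALSE (a lie) because Tara is a knave.
- Maya (knight) says "At least one of us is a knave" - this is TRUE because Quinn, Tara, and Carol are knaves.
- Tara (knave) says "We are all the same type" - this is FALSE (a lie) because Maya is a knight and Quinn, Tara, and Carol are knaves.
- Carol (knave) says "Quinn always speaks truthfully" - this is FALSE (a lie) because Quinn is a knave.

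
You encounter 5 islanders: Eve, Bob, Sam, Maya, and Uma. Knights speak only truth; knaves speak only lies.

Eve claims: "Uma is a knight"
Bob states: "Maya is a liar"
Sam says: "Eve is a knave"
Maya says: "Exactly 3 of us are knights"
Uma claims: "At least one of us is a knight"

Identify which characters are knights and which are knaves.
Eve is a knight.
Bob is a knave.
Sam is a knave.
Maya is a knight.
Uma is a knight.

Verification:
- Eve (knight) says "Uma is a knight" - this is TRUE because Uma is a knight.
- Bob (knave) says "Maya is a liar" - this is FALSE (a lie) because Maya is a knight.
- Sam (knave) says "Eve is a knave" - this is FALSE (a lie) because Eve is a knight.
- Maya (knight) says "Exactly 3 of us are knights" - this is TRUE because there are 3 knights.
- Uma (knight) says "At least one of us is a knight" - this is TRUE because Eve, Maya, and Uma are knights.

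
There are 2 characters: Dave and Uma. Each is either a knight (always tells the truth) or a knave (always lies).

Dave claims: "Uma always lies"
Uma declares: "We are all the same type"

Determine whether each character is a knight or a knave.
Dave is a knight.
Uma is a knave.

Verification:
- Dave (knight) says "Uma always lies" - this is TRUE because Uma is a knave.
- Uma (knave) says "We are all the same type" - this is FALSE (a lie) because Dave is a knight and Uma is a knave.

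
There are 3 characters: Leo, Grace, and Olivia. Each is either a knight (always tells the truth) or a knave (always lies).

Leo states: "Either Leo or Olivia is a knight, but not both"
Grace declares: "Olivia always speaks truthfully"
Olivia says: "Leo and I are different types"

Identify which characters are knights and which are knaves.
Leo is a knave.
Grace is a knave.
Olivia is a knave.

Verification:
- Leo (knave) says "Either Leo or Olivia is a knight, but not both" - this is FALSE (a lie) because Leo is a knave and Olivia is a knave.
- Grace (knave) says "Olivia always speaks truthfully" - this is FALSE (a lie) because Olivia is a knave.
- Olivia (knave) says "Leo and I are different types" - this is FALSE (a lie) because Olivia is a knave and Leo is a knave.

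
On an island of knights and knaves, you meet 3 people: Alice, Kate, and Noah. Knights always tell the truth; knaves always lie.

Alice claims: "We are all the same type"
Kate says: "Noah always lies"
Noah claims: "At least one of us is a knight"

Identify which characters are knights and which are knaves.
Alice is a knave.
Kate is a knave.
Noah is a knight.

Verification:
- Alice (knave) says "We are all the same type" - this is FALSE (a lie) because Noah is a knight and Alice and Kate are knaves.
- Kate (knave) says "Noah always lies" - this is FALSE (a lie) because Noah is a knight.
- Noah (knight) says "At least one of us is a knight" - this is TRUE because Noah is a knight.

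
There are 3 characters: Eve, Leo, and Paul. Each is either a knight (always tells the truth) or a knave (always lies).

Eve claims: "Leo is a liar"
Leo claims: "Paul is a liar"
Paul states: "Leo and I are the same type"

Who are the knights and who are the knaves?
Eve is a knave.
Leo is a knight.
Paul is a knave.

Verification:
- Eve (knave) says "Leo is a liar" - this is FALSE (a lie) because Leo is a knight.
- Leo (knight) says "Paul is a liar" - this is TRUE because Paul is a knave.
- Paul (knave) says "Leo and I are the same type" - this is FALSE (a lie) because Paul is a knave and Leo is a knight.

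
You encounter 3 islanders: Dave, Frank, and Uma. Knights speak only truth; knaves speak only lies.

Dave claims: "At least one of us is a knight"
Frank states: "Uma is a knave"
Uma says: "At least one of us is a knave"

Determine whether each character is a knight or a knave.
Dave is a knight.
Frank is a knave.
Uma is a knight.

Verification:
- Dave (knight) says "At least one of us is a knight" - this is TRUE because Dave and Uma are knights.
- Frank (knave) says "Uma is a knave" - this is FALSE (a lie) because Uma is a knight.
- Uma (knight) says "At least one of us is a knave" - this is TRUE because Frank is a knave.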